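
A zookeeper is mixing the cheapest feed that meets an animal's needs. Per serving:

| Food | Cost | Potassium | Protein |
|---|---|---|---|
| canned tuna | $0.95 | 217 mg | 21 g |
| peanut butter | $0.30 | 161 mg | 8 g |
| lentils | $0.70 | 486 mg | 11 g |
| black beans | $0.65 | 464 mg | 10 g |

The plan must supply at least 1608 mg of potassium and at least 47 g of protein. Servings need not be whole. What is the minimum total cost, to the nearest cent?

$2.46

At the optimum either one food covers both requirements or two foods hit both targets exactly; no other combination can be cheaper.
canned tuna only: max(1608/217, 47/21) = 7.41 servings → $7.04.
peanut butter only: max(1608/161, 47/8) = 9.988 servings → $3.00.
lentils only: max(1608/486, 47/11) = 4.273 servings → $2.99.
black beans only: max(1608/464, 47/10) = 4.7 servings → $3.06.
canned tuna + peanut butter: the both-tight solution has a negative serving — not a feasible corner.
canned tuna + lentils with both tight: 0.6592 servings and 3.014 servings → $2.74.
canned tuna + black beans with both tight: 0.7563 servings and 3.112 servings → $2.74.
peanut butter + lentils with both tight: 2.435 servings and 2.502 servings → $2.48.
peanut butter + black beans with both tight: 2.725 servings and 2.52 servings → $2.46.
lentils + black beans: the both-tight solution has a negative serving — not a feasible corner.
So the least-cost plan costs $2.46.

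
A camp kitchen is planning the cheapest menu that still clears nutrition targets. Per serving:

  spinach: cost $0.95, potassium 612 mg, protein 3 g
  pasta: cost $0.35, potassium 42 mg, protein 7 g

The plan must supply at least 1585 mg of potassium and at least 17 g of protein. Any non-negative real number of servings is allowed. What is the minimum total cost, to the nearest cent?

Two binding constraints pin down two serving amounts, so the optimal mix uses at most two foods. The candidates are each food alone (scaled to the tighter of potassium/protein) and each pair with both constraints tight.
spinach only: max(1585/612, 17/3) = 5.667 servings → $5.38.
pasta only: max(1585/42, 17/7) = 37.74 servings → $13.21.
spinach + pasta with both tight: 2.497 servings and 1.359 servings → $2.85.
Cheapest feasible corner: $2.85.

$2.85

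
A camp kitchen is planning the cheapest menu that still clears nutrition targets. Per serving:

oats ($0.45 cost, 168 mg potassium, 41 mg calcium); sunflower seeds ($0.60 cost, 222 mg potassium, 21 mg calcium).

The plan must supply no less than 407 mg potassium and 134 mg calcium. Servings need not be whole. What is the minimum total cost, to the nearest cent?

$1.47

An LP optimum is at a vertex; with two nutrient constraints at most two foods are used. Check each candidate.
oats only: max(407/168, 134/41) = 3.268 servings → $1.47.
sunflower seeds only: max(407/222, 134/21) = 6.381 servings → $3.83.
oats + sunflower seeds with both targets exact would need a negative amount; discard.
The minimum over all feasible corners is $1.47.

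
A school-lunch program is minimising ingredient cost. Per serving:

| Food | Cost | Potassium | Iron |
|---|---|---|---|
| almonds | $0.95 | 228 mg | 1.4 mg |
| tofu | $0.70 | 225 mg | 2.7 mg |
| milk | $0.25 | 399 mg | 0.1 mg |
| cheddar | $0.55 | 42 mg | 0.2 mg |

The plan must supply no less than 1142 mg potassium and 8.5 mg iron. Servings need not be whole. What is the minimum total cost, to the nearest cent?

For a min-cost LP with two ≥-constraints, a basic feasible solution has at most two positive variables.
almonds only: max(1142/228, 8.5/1.4) = 6.071 servings → $5.77.
tofu only: max(1142/225, 8.5/2.7) = 5.076 servings → $3.55.
milk only: max(1142/399, 8.5/0.1) = 85 servings → $21.25.
cheddar only: max(1142/42, 8.5/0.2) = 42.5 servings → $23.38.
almonds + tofu with both tight: 3.895 servings and 1.128 servings → $4.49.
almonds + milk: intersection lies outside the first quadrant.
almonds + cheddar with both targets exact would need a negative amount; discard.
tofu + milk with both tight: 3.107 servings and 1.11 servings → $2.45.
tofu + cheddar with both tight: 1.88 servings and 17.12 servings → $10.73.
milk + cheddar: intersection lies outside the first quadrant.
The minimum over all feasible corners is $2.45.

$2.45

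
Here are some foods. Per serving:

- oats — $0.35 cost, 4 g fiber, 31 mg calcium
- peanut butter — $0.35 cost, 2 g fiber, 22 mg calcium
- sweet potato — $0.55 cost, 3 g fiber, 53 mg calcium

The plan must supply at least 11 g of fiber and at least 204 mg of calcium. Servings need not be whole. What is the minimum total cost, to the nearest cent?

$2.12

This is a tiny linear program; its minimum lies at a vertex of the feasible set. List the vertices and price them.
oats only: max(11/4, 204/31) = 6.581 servings → $2.30.
peanut butter only: max(11/2, 204/22) = 9.273 servings → $3.25.
sweet potato only: max(11/3, 204/53) = 3.849 servings → $2.12.
oats + peanut butter: intersection lies outside the first quadrant.
oats + sweet potato: the both-tight solution has a negative serving — not a feasible corner.
peanut butter + sweet potato: intersection lies outside the first quadrant.
Cheapest feasible corner: $2.12.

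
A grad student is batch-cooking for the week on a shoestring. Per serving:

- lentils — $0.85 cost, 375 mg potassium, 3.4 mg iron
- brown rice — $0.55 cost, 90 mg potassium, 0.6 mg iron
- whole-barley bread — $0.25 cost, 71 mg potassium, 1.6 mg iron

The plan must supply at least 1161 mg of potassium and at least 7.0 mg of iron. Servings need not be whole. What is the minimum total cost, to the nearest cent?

An LP optimum is at a vertex; with two nutrient constraints at most two foods are used. Check each candidate.
lentils only: max(1161/375, 7.0/3.4) = 3.096 servings → $2.63.
brown rice only: max(1161/90, 7.0/0.6) = 12.9 servings → $7.09.
whole-barley bread only: max(1161/71, 7.0/1.6) = 16.35 servings → $4.09.
lentils + brown rice: intersection lies outside the first quadrant.
lentils + whole-barley bread with both targets exact would need a negative amount; discard.
brown rice + whole-barley bread: the both-tight solution has a negative serving — not a feasible corner.
So the least-cost plan costs $2.63.

$2.63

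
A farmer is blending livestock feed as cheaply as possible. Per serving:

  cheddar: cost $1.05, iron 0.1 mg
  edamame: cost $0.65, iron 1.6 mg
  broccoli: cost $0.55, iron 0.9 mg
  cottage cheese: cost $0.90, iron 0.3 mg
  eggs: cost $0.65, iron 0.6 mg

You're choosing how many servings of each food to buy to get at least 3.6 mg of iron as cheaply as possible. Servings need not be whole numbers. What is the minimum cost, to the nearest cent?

$1.46

Cost per mg of iron: edamame $0.4062, broccoli $0.6111, eggs $1.0833, cottage cheese $3.0000, cheddar $10.5000.
With no serving limits, use only edamame: 3.6 mg / 1.6 mg = 2.25 servings × $0.65 = $1.46.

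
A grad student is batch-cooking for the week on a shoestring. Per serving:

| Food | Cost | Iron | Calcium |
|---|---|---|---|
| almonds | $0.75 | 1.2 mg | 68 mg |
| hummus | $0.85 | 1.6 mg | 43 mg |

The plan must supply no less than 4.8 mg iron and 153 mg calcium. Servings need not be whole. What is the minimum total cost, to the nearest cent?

Compare the cost at each extreme point of the feasible region.
almonds only: max(4.8/1.2, 153/68) = 4 servings → $3.00.
hummus only: max(4.8/1.6, 153/43) = 3.558 servings → $3.02.
almonds + hummus with both tight: 0.6713 servings and 2.497 servings → $2.63.
So the least-cost plan costs $2.63.

$2.63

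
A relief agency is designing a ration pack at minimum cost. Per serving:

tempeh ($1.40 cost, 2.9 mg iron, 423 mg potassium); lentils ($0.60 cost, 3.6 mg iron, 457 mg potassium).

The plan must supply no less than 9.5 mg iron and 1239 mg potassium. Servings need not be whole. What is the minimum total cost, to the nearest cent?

For a min-cost LP with two ≥-constraints, a basic feasible solution has at most two positive variables.
tempeh only: max(9.5/2.9, 1239/423) = 3.276 servings → $4.59.
lentils only: max(9.5/3.6, 1239/457) = 2.711 servings → $1.63.
tempeh + lentils with both tight: 0.602 servings and 2.154 servings → $2.14.
Cheapest feasible corner: $1.63.

$1.63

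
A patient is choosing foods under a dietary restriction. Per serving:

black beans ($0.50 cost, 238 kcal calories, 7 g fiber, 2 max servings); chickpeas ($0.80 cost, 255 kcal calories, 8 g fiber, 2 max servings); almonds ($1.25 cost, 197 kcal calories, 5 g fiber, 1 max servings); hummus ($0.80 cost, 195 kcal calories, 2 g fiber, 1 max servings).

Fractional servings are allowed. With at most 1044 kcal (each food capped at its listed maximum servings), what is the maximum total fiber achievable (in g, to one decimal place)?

31.5 g

Fiber per kcal: chickpeas 0.03137, black beans 0.02941, almonds 0.02538, hummus 0.01026.
Take 2 servings of chickpeas: uses 510 kcal, +16.0 g fiber (running total 16.0 g).
Take 2 servings of black beans: uses 476 kcal, +14.0 g fiber (running total 30.0 g).
Take 0.2944 servings of almonds: uses 58 kcal, +1.5 g fiber (running total 31.5 g).
Filling greedily by fiber-per-kcal is optimal for one linear limit, giving 31.5 g.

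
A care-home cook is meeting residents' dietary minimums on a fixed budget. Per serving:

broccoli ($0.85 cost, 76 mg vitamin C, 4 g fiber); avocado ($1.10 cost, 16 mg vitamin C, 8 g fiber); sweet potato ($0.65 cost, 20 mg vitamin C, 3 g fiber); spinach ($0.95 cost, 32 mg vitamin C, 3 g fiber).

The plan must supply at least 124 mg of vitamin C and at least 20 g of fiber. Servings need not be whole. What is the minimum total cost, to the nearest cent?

$3.12

Minimising a linear cost over {vitamin C ≥ 124, fiber ≥ 20, servings ≥ 0} — the optimum is at a vertex, using one or two foods.
broccoli only: max(124/76, 20/4) = 5 servings → $4.25.
avocado only: max(124/16, 20/8) = 7.75 servings → $8.53.
sweet potato only: max(124/20, 20/3) = 6.667 servings → $4.33.
spinach only: max(124/32, 20/3) = 6.667 servings → $6.33.
broccoli + avocado with both tight: 1.235 servings and 1.882 servings → $3.12.
broccoli + sweet potato with both targets exact would need a negative amount; discard.
broccoli + spinach: intersection lies outside the first quadrant.
avocado + sweet potato with both tight: 0.25 servings and 6 servings → $4.17.
avocado + spinach with both tight: 1.288 servings and 3.231 servings → $4.49.
sweet potato + spinach: intersection lies outside the first quadrant.
The minimum over all feasible corners is $3.12.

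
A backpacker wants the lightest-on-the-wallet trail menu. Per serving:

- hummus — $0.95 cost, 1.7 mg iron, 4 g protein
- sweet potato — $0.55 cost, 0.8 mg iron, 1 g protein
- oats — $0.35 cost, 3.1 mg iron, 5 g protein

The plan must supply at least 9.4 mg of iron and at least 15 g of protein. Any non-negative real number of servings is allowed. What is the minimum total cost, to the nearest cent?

At the optimum either one food covers both requirements or two foods hit both targets exactly; no other combination can be cheaper.
hummus only: max(9.4/1.7, 15/4) = 5.529 servings → $5.25.
sweet potato only: max(9.4/0.8, 15/1) = 15 servings → $8.25.
oats only: max(9.4/3.1, 15/5) = 3.032 servings → $1.06.
hummus + sweet potato with both tight: 1.733 servings and 8.067 servings → $6.08.
hummus + oats with both targets exact would need a negative amount; discard.
sweet potato + oats with both tight: 0.5556 servings and 2.889 servings → $1.32.
So the least-cost plan costs $1.06.

$1.06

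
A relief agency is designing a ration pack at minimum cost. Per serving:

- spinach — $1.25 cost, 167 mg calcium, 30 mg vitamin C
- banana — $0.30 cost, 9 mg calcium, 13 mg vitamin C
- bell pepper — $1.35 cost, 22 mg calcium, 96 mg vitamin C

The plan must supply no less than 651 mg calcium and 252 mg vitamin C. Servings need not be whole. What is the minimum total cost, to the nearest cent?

A basic optimal solution has at most two foods positive. Try each food alone and each pair with both targets met exactly.
spinach only: max(651/167, 252/30) = 8.4 servings → $10.50.
banana only: max(651/9, 252/13) = 72.33 servings → $21.70.
bell pepper only: max(651/22, 252/96) = 29.59 servings → $39.95.
spinach + banana with both tight: 3.259 servings and 11.86 servings → $7.63.
spinach + bell pepper with both tight: 3.705 servings and 1.467 servings → $6.61.
banana + bell pepper: the both-tight solution has a negative serving — not a feasible corner.
The minimum over all feasible corners is $6.61.

$6.61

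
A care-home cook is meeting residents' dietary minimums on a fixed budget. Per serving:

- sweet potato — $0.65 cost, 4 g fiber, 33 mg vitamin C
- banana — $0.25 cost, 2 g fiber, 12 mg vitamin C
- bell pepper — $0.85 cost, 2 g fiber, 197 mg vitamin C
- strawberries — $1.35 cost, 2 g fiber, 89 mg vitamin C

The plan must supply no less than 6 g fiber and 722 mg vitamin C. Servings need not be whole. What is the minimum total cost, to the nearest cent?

$3.12

At the optimum either one food covers both requirements or two foods hit both targets exactly; no other combination can be cheaper.
sweet potato only: max(6/4, 722/33) = 21.88 servings → $14.22.
banana only: max(6/2, 722/12) = 60.17 servings → $15.04.
bell pepper only: max(6/2, 722/197) = 3.665 servings → $3.12.
strawberries only: max(6/2, 722/89) = 8.112 servings → $10.95.
sweet potato + banana: the both-tight solution has a negative serving — not a feasible corner.
sweet potato + bell pepper: the both-tight solution has a negative serving — not a feasible corner.
sweet potato + strawberries: the both-tight solution has a negative serving — not a feasible corner.
banana + bell pepper with both targets exact would need a negative amount; discard.
banana + strawberries with both targets exact would need a negative amount; discard.
bell pepper + strawberries: the both-tight solution has a negative serving — not a feasible corner.
The minimum over all feasible corners is $3.12.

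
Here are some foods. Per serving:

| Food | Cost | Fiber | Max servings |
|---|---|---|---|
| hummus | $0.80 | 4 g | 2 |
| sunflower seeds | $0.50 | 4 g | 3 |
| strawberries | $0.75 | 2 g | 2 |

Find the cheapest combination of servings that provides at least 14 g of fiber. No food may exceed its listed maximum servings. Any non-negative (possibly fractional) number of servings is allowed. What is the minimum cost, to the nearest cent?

$1.90

Cost per g of fiber: sunflower seeds $0.1250, hummus $0.2000, strawberries $0.3750.
Take 3 servings of sunflower seeds: +12.0 g fiber for $1.50 (total $1.50, still need 2.0 g).
Take 0.5 servings of hummus: +2.0 g fiber for $0.40 (total $1.90, still need 0.0 g).
Greedy by cheapest-per-g is optimal for a single linear constraint, so the minimum cost is $1.90.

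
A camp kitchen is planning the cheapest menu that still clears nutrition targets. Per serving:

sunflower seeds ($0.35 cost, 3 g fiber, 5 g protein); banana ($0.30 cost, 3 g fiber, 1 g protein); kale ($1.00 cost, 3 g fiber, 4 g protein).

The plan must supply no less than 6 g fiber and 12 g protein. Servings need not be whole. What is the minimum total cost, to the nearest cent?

At the optimum either one food covers both requirements or two foods hit both targets exactly; no other combination can be cheaper.
sunflower seeds only: max(6/3, 12/5) = 2.4 servings → $0.84.
banana only: max(6/3, 12/1) = 12 servings → $3.60.
kale only: max(6/3, 12/4) = 3 servings → $3.00.
sunflower seeds + banana: intersection lies outside the first quadrant.
sunflower seeds + kale: intersection lies outside the first quadrant.
banana + kale: the both-tight solution has a negative serving — not a feasible corner.
Cheapest feasible corner: $0.84.

$0.84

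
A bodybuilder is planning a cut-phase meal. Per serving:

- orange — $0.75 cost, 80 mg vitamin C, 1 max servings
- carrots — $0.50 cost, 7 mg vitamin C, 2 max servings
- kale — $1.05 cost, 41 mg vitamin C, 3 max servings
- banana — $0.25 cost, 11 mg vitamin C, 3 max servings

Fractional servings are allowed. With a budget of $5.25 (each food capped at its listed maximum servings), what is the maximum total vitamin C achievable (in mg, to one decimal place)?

244.4 mg

Vitamin C per dollar: orange 106.7, banana 44, kale 39.05, carrots 14.
Take 1 serving of orange: spends $0.75, +80.0 mg vitamin C (running total 80.0 mg).
Take 3 servings of banana: spends $0.75, +33.0 mg vitamin C (running total 113.0 mg).
Take 3 servings of kale: spends $3.15, +123.0 mg vitamin C (running total 236.0 mg).
Take 1.2 servings of carrots: spends $0.60, +8.4 mg vitamin C (running total 244.4 mg).
Filling greedily by vitamin C-per-dollar is optimal for one linear limit, giving 244.4 mg.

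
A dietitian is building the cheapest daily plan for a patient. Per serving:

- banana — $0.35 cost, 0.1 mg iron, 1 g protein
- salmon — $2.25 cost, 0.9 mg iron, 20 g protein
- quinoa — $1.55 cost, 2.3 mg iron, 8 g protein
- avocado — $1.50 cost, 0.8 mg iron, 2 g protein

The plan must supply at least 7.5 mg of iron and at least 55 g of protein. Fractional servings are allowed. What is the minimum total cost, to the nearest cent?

Compare the cost at each extreme point of the feasible region.
banana only: max(7.5/0.1, 55/1) = 75 servings → $26.25.
salmon only: max(7.5/0.9, 55/20) = 8.333 servings → $18.75.
quinoa only: max(7.5/2.3, 55/8) = 6.875 servings → $10.66.
avocado only: max(7.5/0.8, 55/2) = 27.5 servings → $41.25.
banana + salmon: the both-tight solution has a negative serving — not a feasible corner.
banana + quinoa with both tight: 44.33 servings and 1.333 servings → $17.58.
banana + avocado with both tight: 48.33 servings and 3.333 servings → $21.92.
salmon + quinoa with both tight: 1.714 servings and 2.59 servings → $7.87.
salmon + avocado with both tight: 2.042 servings and 7.077 servings → $15.21.
quinoa + avocado: intersection lies outside the first quadrant.
The minimum over all feasible corners is $7.87.

$7.87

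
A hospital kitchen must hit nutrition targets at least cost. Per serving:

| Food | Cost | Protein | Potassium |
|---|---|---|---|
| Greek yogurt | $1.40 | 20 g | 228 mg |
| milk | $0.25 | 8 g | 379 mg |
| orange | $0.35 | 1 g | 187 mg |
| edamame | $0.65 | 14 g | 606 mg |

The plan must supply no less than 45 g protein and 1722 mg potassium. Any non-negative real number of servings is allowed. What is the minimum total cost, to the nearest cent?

$1.41

A basic optimal solution has at most two foods positive. Try each food alone and each pair with both targets met exactly.
Greek yogurt only: max(45/20, 1722/228) = 7.553 servings → $10.57.
milk only: max(45/8, 1722/379) = 5.625 servings → $1.41.
orange only: max(45/1, 1722/187) = 45 servings → $15.75.
edamame only: max(45/14, 1722/606) = 3.214 servings → $2.09.
Greek yogurt + milk with both tight: 0.5697 servings and 4.201 servings → $1.85.
Greek yogurt + orange with both tight: 1.906 servings and 6.885 servings → $5.08.
Greek yogurt + edamame with both tight: 0.3542 servings and 2.708 servings → $2.26.
milk + orange: the both-tight solution has a negative serving — not a feasible corner.
milk + edamame: the both-tight solution has a negative serving — not a feasible corner.
orange + edamame: intersection lies outside the first quadrant.
The minimum over all feasible corners is $1.41.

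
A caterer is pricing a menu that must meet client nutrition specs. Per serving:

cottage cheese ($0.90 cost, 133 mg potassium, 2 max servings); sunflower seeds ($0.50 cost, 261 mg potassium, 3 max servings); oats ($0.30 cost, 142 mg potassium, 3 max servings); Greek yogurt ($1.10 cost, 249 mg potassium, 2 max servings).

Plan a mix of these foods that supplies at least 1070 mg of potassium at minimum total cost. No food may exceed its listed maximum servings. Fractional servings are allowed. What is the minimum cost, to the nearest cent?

$2.11

Cost per mg of potassium: sunflower seeds $0.0019, oats $0.0021, Greek yogurt $0.0044, cottage cheese $0.0068.
Take 3 servings of sunflower seeds: +783.0 mg potassium for $1.50 (total $1.50, still need 287.0 mg).
Take 2.021 servings of oats: +287.0 mg potassium for $0.61 (total $2.11, still need 0.0 mg).
Filling from the cheapest source first is optimal under one linear minimum: $2.11.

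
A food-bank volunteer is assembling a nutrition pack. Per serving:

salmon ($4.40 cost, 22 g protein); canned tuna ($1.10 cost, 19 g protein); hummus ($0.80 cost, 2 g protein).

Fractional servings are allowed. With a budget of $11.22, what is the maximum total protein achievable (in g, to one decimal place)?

193.8 g

Protein per dollar: canned tuna 17.27, salmon 5, hummus 2.5.
With no serving limits, spend the whole cost allowance on canned tuna: $11.22 / $1.10 × 19 g = 193.8 g.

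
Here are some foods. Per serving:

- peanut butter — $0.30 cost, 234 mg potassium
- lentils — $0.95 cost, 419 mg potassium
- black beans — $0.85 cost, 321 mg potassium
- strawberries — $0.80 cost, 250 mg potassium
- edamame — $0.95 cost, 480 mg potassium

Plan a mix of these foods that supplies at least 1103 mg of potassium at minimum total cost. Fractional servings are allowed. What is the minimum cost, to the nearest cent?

$1.41

Cost per mg of potassium: peanut butter $0.0013, edamame $0.0020, lentils $0.0023, black beans $0.0026, strawberries $0.0032.
With no serving limits, use only peanut butter: 1103 mg / 234 mg = 4.714 servings × $0.30 = $1.41.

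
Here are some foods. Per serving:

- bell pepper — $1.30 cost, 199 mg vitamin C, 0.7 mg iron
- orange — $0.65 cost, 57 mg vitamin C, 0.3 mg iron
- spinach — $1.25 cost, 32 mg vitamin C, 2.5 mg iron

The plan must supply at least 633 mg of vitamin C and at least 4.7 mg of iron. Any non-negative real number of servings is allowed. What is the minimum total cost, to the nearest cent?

$5.21

A basic optimal solution has at most two foods positive. Try each food alone and each pair with both targets met exactly.
bell pepper only: max(633/199, 4.7/0.7) = 6.714 servings → $8.73.
orange only: max(633/57, 4.7/0.3) = 15.67 servings → $10.18.
spinach only: max(633/32, 4.7/2.5) = 19.78 servings → $24.73.
bell pepper + orange: the both-tight solution has a negative serving — not a feasible corner.
bell pepper + spinach with both tight: 3.014 servings and 1.036 servings → $5.21.
orange + spinach with both tight: 10.78 servings and 0.5869 servings → $7.74.
The minimum over all feasible corners is $5.21.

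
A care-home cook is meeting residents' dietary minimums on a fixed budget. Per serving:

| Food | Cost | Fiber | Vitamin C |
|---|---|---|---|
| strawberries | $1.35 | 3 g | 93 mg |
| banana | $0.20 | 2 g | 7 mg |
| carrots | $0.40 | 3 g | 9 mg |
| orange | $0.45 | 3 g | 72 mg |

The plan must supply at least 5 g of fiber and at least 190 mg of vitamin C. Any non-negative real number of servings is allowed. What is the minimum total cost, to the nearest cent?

$1.19

The cheapest plan sits at a corner of the feasible region — with two constraints it uses at most two foods.
strawberries only: max(5/3, 190/93) = 2.043 servings → $2.76.
banana only: max(5/2, 190/7) = 27.14 servings → $5.43.
carrots only: max(5/3, 190/9) = 21.11 servings → $8.44.
orange only: max(5/3, 190/72) = 2.639 servings → $1.19.
strawberries + banana with both targets exact would need a negative amount; discard.
strawberries + carrots: the both-tight solution has a negative serving — not a feasible corner.
strawberries + orange with both targets exact would need a negative amount; discard.
banana + carrots with both targets exact would need a negative amount; discard.
banana + orange with both targets exact would need a negative amount; discard.
carrots + orange: the both-tight solution has a negative serving — not a feasible corner.
The minimum over all feasible corners is $1.19.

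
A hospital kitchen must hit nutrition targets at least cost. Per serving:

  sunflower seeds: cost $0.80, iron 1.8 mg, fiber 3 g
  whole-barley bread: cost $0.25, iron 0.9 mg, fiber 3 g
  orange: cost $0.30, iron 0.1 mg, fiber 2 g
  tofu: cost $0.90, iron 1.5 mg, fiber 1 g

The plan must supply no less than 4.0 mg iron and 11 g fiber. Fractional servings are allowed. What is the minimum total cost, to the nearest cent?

$1.11

For a min-cost LP with two ≥-constraints, a basic feasible solution has at most two positive variables.
sunflower seeds only: max(4.0/1.8, 11/3) = 3.667 servings → $2.93.
whole-barley bread only: max(4.0/0.9, 11/3) = 4.444 servings → $1.11.
orange only: max(4.0/0.1, 11/2) = 40 servings → $12.00.
tofu only: max(4.0/1.5, 11/1) = 11 servings → $9.90.
sunflower seeds + whole-barley bread with both tight: 0.7778 servings and 2.889 servings → $1.34.
sunflower seeds + orange with both tight: 2.091 servings and 2.364 servings → $2.38.
sunflower seeds + tofu with both targets exact would need a negative amount; discard.
whole-barley bread + orange: intersection lies outside the first quadrant.
whole-barley bread + tofu with both tight: 3.472 servings and 0.5833 servings → $1.39.
orange + tofu with both tight: 4.31 servings and 2.379 servings → $3.43.
Cheapest feasible corner: $1.11.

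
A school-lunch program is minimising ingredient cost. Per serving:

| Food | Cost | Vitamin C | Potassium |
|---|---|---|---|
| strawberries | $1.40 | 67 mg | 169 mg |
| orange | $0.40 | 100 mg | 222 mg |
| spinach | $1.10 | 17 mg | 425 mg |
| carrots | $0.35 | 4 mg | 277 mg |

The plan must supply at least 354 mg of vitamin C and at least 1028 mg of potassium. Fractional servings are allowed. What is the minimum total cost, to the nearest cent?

$1.72

Compare the cost at each extreme point of the feasible region.
strawberries only: max(354/67, 1028/169) = 6.083 servings → $8.52.
orange only: max(354/100, 1028/222) = 4.631 servings → $1.85.
spinach only: max(354/17, 1028/425) = 20.82 servings → $22.91.
carrots only: max(354/4, 1028/277) = 88.5 servings → $30.98.
strawberries + orange: intersection lies outside the first quadrant.
strawberries + spinach with both tight: 5.194 servings and 0.3535 servings → $7.66.
strawberries + carrots with both tight: 5.253 servings and 0.5061 servings → $7.53.
orange + spinach with both tight: 3.434 servings and 0.6252 servings → $2.06.
orange + carrots with both tight: 3.504 servings and 0.903 servings → $1.72.
spinach + carrots: intersection lies outside the first quadrant.
Cheapest feasible corner: $1.72.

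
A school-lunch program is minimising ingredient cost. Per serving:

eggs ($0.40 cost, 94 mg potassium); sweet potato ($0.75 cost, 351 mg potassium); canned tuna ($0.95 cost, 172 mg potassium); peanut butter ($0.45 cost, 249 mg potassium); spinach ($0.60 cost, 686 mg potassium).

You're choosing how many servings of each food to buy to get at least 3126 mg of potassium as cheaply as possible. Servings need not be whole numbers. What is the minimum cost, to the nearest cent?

$2.73

Cost per mg of potassium: spinach $0.0009, peanut butter $0.0018, sweet potato $0.0021, eggs $0.0043, canned tuna $0.0055.
With no serving limits, use only spinach: 3126 mg / 686 mg = 4.557 servings × $0.60 = $2.73.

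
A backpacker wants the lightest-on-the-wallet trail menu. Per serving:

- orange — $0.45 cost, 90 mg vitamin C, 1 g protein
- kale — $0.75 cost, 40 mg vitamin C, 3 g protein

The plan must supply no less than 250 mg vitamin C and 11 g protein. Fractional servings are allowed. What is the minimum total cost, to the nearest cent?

An LP optimum is at a vertex; with two nutrient constraints at most two foods are used. Check each candidate.
orange only: max(250/90, 11/1) = 11 servings → $4.95.
kale only: max(250/40, 11/3) = 6.25 servings → $4.69.
orange + kale with both tight: 1.348 servings and 3.217 servings → $3.02.
The minimum over all feasible corners is $3.02.

$3.02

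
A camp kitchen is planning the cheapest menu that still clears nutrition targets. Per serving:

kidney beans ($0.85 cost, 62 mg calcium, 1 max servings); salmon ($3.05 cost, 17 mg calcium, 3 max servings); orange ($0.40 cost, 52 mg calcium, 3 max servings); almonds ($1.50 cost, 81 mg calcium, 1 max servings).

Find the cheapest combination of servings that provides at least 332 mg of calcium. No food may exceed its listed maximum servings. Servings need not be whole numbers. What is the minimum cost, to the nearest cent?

Cost per mg of calcium: orange $0.0077, kidney beans $0.0137, almonds $0.0185, salmon $0.1794.
Take 3 servings of orange: +156.0 mg calcium for $1.20 (total $1.20, still need 176.0 mg).
Take 1 serving of kidney beans: +62.0 mg calcium for $0.85 (total $2.05, still need 114.0 mg).
Take 1 serving of almonds: +81.0 mg calcium for $1.50 (total $3.55, still need 33.0 mg).
Take 1.941 servings of salmon: +33.0 mg calcium for $5.92 (total $9.47, still need 0.0 mg).
Filling from the cheapest source first is optimal under one linear minimum: $9.47.

$9.47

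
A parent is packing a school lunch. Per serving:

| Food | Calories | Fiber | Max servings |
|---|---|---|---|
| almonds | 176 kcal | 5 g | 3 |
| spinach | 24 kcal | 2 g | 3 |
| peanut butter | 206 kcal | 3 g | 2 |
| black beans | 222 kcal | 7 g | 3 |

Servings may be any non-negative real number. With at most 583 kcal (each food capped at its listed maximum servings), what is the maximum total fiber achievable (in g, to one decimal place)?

22.1 g

Fiber per kcal: spinach 0.08333, black beans 0.03153, almonds 0.02841, peanut butter 0.01456.
Take 3 servings of spinach: uses 72 kcal, +6.0 g fiber (running total 6.0 g).
Take 2.302 servings of black beans: uses 511 kcal, +16.1 g fiber (running total 22.1 g).
Greedy by best ratio exhausts the calories allowance optimally: 22.1 g.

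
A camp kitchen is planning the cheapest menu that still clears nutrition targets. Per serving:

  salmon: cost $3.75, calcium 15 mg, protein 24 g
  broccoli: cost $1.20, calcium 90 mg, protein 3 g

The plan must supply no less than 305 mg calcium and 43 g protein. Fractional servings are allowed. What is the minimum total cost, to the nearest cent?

$9.03

For a min-cost LP with two ≥-constraints, a basic feasible solution has at most two positive variables.
salmon only: max(305/15, 43/24) = 20.33 servings → $76.25.
broccoli only: max(305/90, 43/3) = 14.33 servings → $17.20.
salmon + broccoli with both tight: 1.397 servings and 3.156 servings → $9.03.
The minimum over all feasible corners is $9.03.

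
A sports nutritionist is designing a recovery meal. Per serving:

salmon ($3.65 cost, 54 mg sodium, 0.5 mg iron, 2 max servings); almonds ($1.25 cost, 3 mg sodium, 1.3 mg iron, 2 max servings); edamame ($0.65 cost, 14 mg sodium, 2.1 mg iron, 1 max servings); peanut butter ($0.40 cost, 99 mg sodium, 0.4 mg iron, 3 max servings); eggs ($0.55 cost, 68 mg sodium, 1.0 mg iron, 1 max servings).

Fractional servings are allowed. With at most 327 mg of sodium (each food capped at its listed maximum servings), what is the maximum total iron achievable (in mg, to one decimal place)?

7.2 mg

Iron per mg sodium: almonds 0.4333, edamame 0.15, eggs 0.01471, salmon 0.009259, peanut butter 0.00404.
Take 2 servings of almonds: uses 6 mg sodium, +2.6 mg iron (running total 2.6 mg).
Take 1 serving of edamame: uses 14 mg sodium, +2.1 mg iron (running total 4.7 mg).
Take 1 serving of eggs: uses 68 mg sodium, +1.0 mg iron (running total 5.7 mg).
Take 2 servings of salmon: uses 108 mg sodium, +1.0 mg iron (running total 6.7 mg).
Take 1.323 servings of peanut butter: uses 131 mg sodium, +0.5 mg iron (running total 7.2 mg).
Filling greedily by iron-per-mg sodium is optimal for one linear limit, giving 7.2 mg.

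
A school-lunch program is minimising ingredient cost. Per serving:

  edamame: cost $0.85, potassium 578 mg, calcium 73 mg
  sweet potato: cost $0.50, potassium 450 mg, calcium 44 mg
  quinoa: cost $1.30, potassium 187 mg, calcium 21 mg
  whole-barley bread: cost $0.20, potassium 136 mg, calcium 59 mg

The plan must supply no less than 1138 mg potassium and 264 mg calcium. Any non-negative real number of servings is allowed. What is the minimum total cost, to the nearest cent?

$1.43

Minimising a linear cost over {potassium ≥ 1138, calcium ≥ 264, servings ≥ 0} — the optimum is at a vertex, using one or two foods.
edamame only: max(1138/578, 264/73) = 3.616 servings → $3.07.
sweet potato only: max(1138/450, 264/44) = 6 servings → $3.00.
quinoa only: max(1138/187, 264/21) = 12.57 servings → $16.34.
whole-barley bread only: max(1138/136, 264/59) = 8.368 servings → $1.67.
edamame + sweet potato: intersection lies outside the first quadrant.
edamame + quinoa with both targets exact would need a negative amount; discard.
edamame + whole-barley bread with both tight: 1.292 servings and 2.876 servings → $1.67.
sweet potato + quinoa: intersection lies outside the first quadrant.
sweet potato + whole-barley bread with both tight: 1.519 servings and 3.342 servings → $1.43.
quinoa + whole-barley bread with both tight: 3.82 servings and 3.115 servings → $5.59.
Cheapest feasible corner: $1.43.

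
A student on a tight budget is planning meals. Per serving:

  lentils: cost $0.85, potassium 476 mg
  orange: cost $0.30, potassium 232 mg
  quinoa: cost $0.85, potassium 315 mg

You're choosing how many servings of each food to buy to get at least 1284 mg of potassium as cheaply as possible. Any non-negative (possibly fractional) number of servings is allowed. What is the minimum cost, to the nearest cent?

$1.66

Cost per mg of potassium: orange $0.0013, lentils $0.0018, quinoa $0.0027.
With no serving limits, use only orange: 1284 mg / 232 mg = 5.534 servings × $0.30 = $1.66.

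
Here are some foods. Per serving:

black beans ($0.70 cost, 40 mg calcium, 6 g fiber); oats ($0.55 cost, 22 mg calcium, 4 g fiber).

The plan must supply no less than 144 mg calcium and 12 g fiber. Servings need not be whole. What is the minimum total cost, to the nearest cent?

An LP optimum is at a vertex; with two nutrient constraints at most two foods are used. Check each candidate.
black beans only: max(144/40, 12/6) = 3.6 servings → $2.52.
oats only: max(144/22, 12/4) = 6.545 servings → $3.60.
black beans + oats: intersection lies outside the first quadrant.
So the least-cost plan costs $2.52.

$2.52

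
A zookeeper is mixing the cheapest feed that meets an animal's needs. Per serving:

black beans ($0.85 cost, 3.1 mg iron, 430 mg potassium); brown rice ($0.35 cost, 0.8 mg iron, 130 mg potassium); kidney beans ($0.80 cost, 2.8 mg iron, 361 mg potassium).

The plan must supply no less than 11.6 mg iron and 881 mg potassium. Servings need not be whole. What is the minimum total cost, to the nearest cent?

$3.18

Check every corner: each single food scaled to meet both minima, and each pair solved so both constraints bind.
black beans only: max(11.6/3.1, 881/430) = 3.742 servings → $3.18.
brown rice only: max(11.6/0.8, 881/130) = 14.5 servings → $5.08.
kidney beans only: max(11.6/2.8, 881/361) = 4.143 servings → $3.31.
black beans + brown rice with both targets exact would need a negative amount; discard.
black beans + kidney beans: the both-tight solution has a negative serving — not a feasible corner.
brown rice + kidney beans: the both-tight solution has a negative serving — not a feasible corner.
The minimum over all feasible corners is $3.18.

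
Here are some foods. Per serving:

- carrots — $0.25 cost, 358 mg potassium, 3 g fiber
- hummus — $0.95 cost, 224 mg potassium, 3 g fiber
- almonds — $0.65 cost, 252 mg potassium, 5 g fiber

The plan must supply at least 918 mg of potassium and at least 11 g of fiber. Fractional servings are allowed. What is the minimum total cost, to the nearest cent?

The cheapest plan sits at a corner of the feasible region — with two constraints it uses at most two foods.
carrots only: max(918/358, 11/3) = 3.667 servings → $0.92.
hummus only: max(918/224, 11/3) = 4.098 servings → $3.89.
almonds only: max(918/252, 11/5) = 3.643 servings → $2.37.
carrots + hummus with both tight: 0.7214 servings and 2.945 servings → $2.98.
carrots + almonds with both tight: 1.758 servings and 1.145 servings → $1.18.
hummus + almonds: the both-tight solution has a negative serving — not a feasible corner.
The minimum over all feasible corners is $0.92.

$0.92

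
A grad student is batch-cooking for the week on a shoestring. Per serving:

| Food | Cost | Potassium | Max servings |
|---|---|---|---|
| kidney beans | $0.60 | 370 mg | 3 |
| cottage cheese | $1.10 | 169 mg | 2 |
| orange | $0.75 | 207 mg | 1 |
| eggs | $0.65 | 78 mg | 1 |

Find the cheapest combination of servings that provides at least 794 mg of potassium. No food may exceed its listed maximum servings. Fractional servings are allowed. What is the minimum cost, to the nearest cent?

$1.29

Cost per mg of potassium: kidney beans $0.0016, orange $0.0036, cottage cheese $0.0065, eggs $0.0083.
Take 2.146 servings of kidney beans: +794.0 mg potassium for $1.29 (total $1.29, still need 0.0 mg).
Greedy by cheapest-per-mg is optimal for a single linear constraint, so the minimum cost is $1.29.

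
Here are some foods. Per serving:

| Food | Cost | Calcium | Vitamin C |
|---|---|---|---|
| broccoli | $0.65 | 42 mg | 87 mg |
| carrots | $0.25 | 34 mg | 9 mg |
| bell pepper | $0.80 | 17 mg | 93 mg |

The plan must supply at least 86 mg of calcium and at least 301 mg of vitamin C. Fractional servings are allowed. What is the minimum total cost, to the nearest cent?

$2.25

Check every corner: each single food scaled to meet both minima, and each pair solved so both constraints bind.
broccoli only: max(86/42, 301/87) = 3.46 servings → $2.25.
carrots only: max(86/34, 301/9) = 33.44 servings → $8.36.
bell pepper only: max(86/17, 301/93) = 5.059 servings → $4.05.
broccoli + carrots: the both-tight solution has a negative serving — not a feasible corner.
broccoli + bell pepper with both tight: 1.187 servings and 2.126 servings → $2.47.
carrots + bell pepper with both tight: 0.9575 servings and 3.144 servings → $2.75.
Cheapest feasible corner: $2.25.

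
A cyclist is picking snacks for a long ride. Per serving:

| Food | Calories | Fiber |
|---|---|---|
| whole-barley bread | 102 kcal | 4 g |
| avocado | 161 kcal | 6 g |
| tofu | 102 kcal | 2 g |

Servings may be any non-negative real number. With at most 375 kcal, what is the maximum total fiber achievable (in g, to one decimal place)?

Fiber per kcal: whole-barley bread 0.03922, avocado 0.03727, tofu 0.01961.
With no serving limits, spend the whole calories allowance on whole-barley bread: 375 kcal / 102 kcal × 4 g = 14.7 g.

14.7 g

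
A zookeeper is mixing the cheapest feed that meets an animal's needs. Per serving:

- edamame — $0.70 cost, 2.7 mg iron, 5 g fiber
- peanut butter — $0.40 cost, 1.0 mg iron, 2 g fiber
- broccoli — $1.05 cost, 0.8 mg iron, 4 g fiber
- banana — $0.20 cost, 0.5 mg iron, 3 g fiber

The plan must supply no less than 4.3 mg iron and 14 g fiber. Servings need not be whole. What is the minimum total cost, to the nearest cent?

A basic optimal solution has at most two foods positive. Try each food alone and each pair with both targets met exactly.
edamame only: max(4.3/2.7, 14/5) = 2.8 servings → $1.96.
peanut butter only: max(4.3/1.0, 14/2) = 7 servings → $2.80.
broccoli only: max(4.3/0.8, 14/4) = 5.375 servings → $5.64.
banana only: max(4.3/0.5, 14/3) = 8.6 servings → $1.72.
edamame + peanut butter: intersection lies outside the first quadrant.
edamame + broccoli with both tight: 0.8824 servings and 2.397 servings → $3.13.
edamame + banana with both tight: 1.054 servings and 2.911 servings → $1.32.
peanut butter + broccoli with both tight: 2.5 servings and 2.25 servings → $3.36.
peanut butter + banana with both tight: 2.95 servings and 2.7 servings → $1.72.
broccoli + banana: the both-tight solution has a negative serving — not a feasible corner.
So the least-cost plan costs $1.32.

$1.32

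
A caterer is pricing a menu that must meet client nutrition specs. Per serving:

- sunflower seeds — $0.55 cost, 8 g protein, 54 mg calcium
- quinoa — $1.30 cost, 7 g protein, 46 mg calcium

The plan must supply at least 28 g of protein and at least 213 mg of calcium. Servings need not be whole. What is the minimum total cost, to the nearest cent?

A basic optimal solution has at most two foods positive. Try each food alone and each pair with both targets met exactly.
sunflower seeds only: max(28/8, 213/54) = 3.944 servings → $2.17.
quinoa only: max(28/7, 213/46) = 4.63 servings → $6.02.
sunflower seeds + quinoa: intersection lies outside the first quadrant.
Cheapest feasible corner: $2.17.

$2.17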